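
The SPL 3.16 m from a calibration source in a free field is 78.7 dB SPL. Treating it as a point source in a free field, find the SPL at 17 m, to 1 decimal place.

64.1 dB SPL

Free-field point source: level drops by 20·log₁₀ of the distance ratio.
ΔL = −20·log₁₀(17/3.16) = -14.62 dB, so L₂ = 78.7 + (-14.62) = 64.1 dB SPL.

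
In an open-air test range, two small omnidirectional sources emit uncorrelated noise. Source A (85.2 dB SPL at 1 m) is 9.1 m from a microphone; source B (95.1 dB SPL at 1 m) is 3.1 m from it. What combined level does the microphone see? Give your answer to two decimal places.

At the listener: L_A = 85.2 − 20·log₁₀(9.1) = 66.019 dB; L_B = 95.1 − 20·log₁₀(3.1) = 85.273 dB.
Combined: 10·log₁₀(10^(66.019/10)+10^(85.273/10)) = 85.32 dB SPL.

85.32 dB SPL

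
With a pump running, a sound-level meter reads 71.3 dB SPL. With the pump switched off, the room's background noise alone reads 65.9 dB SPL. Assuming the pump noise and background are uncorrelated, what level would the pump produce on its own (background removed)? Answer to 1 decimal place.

Subtract intensities: L_src = 10·log₁₀(10^(L_total/10) − 10^(L_bg/10)).
L_src = 10·log₁₀(10^(71.3/10) − 10^(65.9/10)) = 10·log₁₀(9599000) = 69.8 dB SPL.

69.8 dB SPL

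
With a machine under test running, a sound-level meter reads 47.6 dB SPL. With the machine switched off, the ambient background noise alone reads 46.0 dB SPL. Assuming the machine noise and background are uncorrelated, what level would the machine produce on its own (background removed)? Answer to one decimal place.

Remove the background by subtracting linear intensities:
L_src = 10·log₁₀(10^(47.6/10) − 10^(46.0/10)) = 10·log₁₀(17730) = 42.5 dB SPL.

42.5 dB SPL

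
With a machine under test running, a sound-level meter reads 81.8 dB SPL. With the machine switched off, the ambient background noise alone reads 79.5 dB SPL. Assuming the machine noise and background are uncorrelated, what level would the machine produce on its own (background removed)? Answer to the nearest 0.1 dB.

Subtract intensities: L_src = 10·log₁₀(10^(L_total/10) − 10^(L_bg/10)).
L_src = 10·log₁₀(10^(81.8/10) − 10^(79.5/10)) = 10·log₁₀(62230000) = 77.9 dB SPL.

77.9 dB SPL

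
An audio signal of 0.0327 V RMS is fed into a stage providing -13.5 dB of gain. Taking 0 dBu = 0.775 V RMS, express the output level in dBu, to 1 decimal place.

-41.0 dBu

Input level: 20·log₁₀(0.0327/0.775) = -27.50 dBu.
Output: -27.50 − 13.5 = -41.0 dBu.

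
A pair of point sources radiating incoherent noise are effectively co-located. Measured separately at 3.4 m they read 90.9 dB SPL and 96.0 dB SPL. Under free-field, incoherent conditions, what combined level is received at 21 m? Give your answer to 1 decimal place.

81.4 dB SPL

Combined at 3.4 m: 10·log₁₀(10^(90.9/10)+10^(96.0/10)) = 97.17 dB SPL.
Then apply −20·log₁₀(21/3.4) = -15.81 dB → 81.4 dB SPL.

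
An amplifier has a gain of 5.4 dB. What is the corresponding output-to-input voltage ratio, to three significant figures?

Voltage ratio = 10^(dB/20).
10^(5.4/20) = 10^(0.2700) = 1.86.

1.86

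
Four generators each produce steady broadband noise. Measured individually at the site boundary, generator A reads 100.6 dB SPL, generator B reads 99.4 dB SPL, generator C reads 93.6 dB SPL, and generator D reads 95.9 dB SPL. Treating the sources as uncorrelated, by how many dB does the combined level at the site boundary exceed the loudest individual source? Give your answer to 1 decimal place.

Uncorrelated sources add in intensity (power), not in dB.
L_total = 10·log₁₀(10^(100.6/10) + 10^(99.4/10) + 10^(93.6/10) + 10^(95.9/10)) = 104.21 dB SPL.
Excess over the loudest (100.6 dB): 104.21 − 100.6 = 3.6 dB.

3.6 dB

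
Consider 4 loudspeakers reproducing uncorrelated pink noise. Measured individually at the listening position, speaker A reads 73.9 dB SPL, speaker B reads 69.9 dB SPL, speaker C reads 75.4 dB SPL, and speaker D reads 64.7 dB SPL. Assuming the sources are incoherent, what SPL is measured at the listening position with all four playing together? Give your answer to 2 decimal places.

78.57 dB SPL

Incoherent sources sum as intensities:
L_total = 10·log₁₀(10^(73.9/10) + 10^(69.9/10) + 10^(75.4/10) + 10^(64.7/10)) = 10·log₁₀(71940000) = 78.57 dB SPL.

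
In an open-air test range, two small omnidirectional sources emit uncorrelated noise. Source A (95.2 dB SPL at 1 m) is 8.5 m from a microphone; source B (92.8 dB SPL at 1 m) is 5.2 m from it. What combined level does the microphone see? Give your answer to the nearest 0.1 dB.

80.7 dB SPL

At the listener: L_A = 95.2 − 20·log₁₀(8.5) = 76.61 dB; L_B = 92.8 − 20·log₁₀(5.2) = 78.48 dB.
Combined: 10·log₁₀(10^(76.61/10)+10^(78.48/10)) = 80.7 dB SPL.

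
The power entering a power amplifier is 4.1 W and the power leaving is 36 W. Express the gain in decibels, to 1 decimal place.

Power ratio → dB uses the 10·log₁₀ form:
10·log₁₀(36/4.1) = 10·log₁₀(8.780) = 9.4 dB.

9.4 dB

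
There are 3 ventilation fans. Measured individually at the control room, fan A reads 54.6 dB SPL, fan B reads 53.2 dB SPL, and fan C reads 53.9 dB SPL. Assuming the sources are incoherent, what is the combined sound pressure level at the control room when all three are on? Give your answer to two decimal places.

58.71 dB SPL

Uncorrelated sources add in intensity (power), not in dB.
L_total = 10·log₁₀(10^(54.6/10) + 10^(53.2/10) + 10^(53.9/10)) = 10·log₁₀(742800) = 58.71 dB SPL.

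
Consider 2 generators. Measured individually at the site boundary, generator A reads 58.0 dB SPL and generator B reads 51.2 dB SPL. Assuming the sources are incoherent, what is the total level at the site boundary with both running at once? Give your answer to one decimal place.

58.8 dB SPL

Uncorrelated sources add in intensity (power), not in dB.
L_total = 10·log₁₀(10^(58.0/10) + 10^(51.2/10)) = 10·log₁₀(762800) = 58.8 dB SPL.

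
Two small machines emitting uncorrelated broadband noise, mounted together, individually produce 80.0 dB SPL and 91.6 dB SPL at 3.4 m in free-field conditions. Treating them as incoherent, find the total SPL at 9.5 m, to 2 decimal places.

82.97 dB SPL

Combined at 3.4 m: 10·log₁₀(10^(80.0/10)+10^(91.6/10)) = 91.891 dB SPL.
Then apply −20·log₁₀(9.5/3.4) = -8.925 dB → 82.97 dB SPL.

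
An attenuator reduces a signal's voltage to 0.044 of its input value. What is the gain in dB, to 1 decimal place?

-27.1 dB

Voltage is an amplitude quantity, so gain = 20·log₁₀(V_out/V_in).
20·log₁₀(0.044) = -27.1 dB.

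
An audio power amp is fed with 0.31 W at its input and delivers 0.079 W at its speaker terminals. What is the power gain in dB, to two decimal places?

Power ratio → dB uses the 10·log₁₀ form:
10·log₁₀(0.079/0.31) = 10·log₁₀(0.2548) = -5.94 dB.

-5.94 dB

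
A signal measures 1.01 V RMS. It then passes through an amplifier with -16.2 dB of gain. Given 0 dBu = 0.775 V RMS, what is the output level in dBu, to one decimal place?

-13.9 dBu

Input level: 20·log₁₀(1.01/0.775) = 2.30 dBu.
Output: 2.30 − 16.2 = -13.9 dBu.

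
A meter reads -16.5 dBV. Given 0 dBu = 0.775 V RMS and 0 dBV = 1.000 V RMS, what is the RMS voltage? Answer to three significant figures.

0.150 V

V = 1.000 V × 10^(-16.5/20).
= 1.000 × 0.1496 = 0.150 V.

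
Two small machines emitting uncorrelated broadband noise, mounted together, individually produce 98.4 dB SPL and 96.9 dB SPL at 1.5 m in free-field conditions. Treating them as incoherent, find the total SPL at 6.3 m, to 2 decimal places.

Combined at 1.5 m: 10·log₁₀(10^(98.4/10)+10^(96.9/10)) = 100.725 dB SPL.
Then apply −20·log₁₀(6.3/1.5) = -12.465 dB → 88.26 dB SPL.

88.26 dB SPL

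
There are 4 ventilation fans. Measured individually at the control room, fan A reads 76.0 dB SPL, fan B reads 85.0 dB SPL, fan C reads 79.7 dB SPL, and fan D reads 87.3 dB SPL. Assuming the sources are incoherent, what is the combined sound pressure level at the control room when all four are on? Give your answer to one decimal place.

89.9 dB SPL

Add the sources as powers (linear), then convert back to dB:
L_total = 10·log₁₀(10^(76.0/10) + 10^(85.0/10) + 10^(79.7/10) + 10^(87.3/10)) = 10·log₁₀(986400000) = 89.9 dB SPL.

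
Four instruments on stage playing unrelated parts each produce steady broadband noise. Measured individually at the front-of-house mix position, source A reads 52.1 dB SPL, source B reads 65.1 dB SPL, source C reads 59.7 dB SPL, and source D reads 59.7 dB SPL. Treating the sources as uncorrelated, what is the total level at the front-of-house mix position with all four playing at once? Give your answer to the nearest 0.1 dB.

Add the sources as powers (linear), then convert back to dB:
L_total = 10·log₁₀(10^(52.1/10) + 10^(65.1/10) + 10^(59.7/10) + 10^(59.7/10)) = 10·log₁₀(5265000) = 67.2 dB SPL.

67.2 dB SPL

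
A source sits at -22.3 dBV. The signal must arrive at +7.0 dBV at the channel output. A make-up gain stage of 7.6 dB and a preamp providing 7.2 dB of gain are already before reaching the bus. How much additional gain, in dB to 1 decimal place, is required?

The required make-up gain is the shortfall in the dB sum.
G = +7.0 − (-22.3) − 7.6 − 7.2 = 14.5 dB.

14.5 dB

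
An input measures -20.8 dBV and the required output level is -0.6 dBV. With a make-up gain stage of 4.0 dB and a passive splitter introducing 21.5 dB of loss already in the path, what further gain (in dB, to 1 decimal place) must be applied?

37.7 dB

The required make-up gain is the shortfall in the dB sum.
G = -0.6 − (-20.8) − 4.0 + 21.5 = 37.7 dB.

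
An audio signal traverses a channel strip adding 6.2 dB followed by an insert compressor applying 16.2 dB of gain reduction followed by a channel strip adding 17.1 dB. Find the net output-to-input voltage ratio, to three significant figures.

2.26

Net gain = 6.2 + (−16.2) + 17.1 = 7.1 dB.
Voltage ratio = 10^(7.1/20) = 2.26.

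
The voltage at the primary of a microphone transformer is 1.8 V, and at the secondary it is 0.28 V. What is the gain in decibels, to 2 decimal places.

Voltage is an amplitude quantity, so gain = 20·log₁₀(V_out/V_in).
20·log₁₀(0.28/1.8) = 20·log₁₀(0.1556) = -16.16 dB.

-16.16 dB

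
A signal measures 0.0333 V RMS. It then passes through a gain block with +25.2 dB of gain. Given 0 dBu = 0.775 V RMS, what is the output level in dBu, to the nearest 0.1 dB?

-2.1 dBu

Input level: 20·log₁₀(0.0333/0.775) = -27.34 dBu.
Output: -27.34 + 25.2 = -2.1 dBu.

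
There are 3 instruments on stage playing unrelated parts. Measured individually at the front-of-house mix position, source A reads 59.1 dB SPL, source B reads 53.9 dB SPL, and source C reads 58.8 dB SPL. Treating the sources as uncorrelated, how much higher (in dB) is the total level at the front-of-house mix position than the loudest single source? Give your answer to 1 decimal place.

Incoherent sources sum as intensities:
L_total = 10·log₁₀(10^(59.1/10) + 10^(53.9/10) + 10^(58.8/10)) = 62.59 dB SPL.
Excess over the loudest (59.1 dB): 62.59 − 59.1 = 3.5 dB.

3.5 dB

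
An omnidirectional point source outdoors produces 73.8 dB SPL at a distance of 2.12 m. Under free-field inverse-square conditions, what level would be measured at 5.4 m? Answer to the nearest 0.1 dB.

Inverse-square spreading gives ΔL = −20·log₁₀(d₂/d₁).
ΔL = −20·log₁₀(5.4/2.12) = -8.12 dB, so L₂ = 73.8 + (-8.12) = 65.7 dB SPL.

65.7 dB SPL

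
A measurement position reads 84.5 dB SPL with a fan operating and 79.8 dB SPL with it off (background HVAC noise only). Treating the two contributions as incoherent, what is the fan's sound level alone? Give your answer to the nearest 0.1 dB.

82.7 dB SPL

Remove the background by subtracting linear intensities:
L_src = 10·log₁₀(10^(84.5/10) − 10^(79.8/10)) = 10·log₁₀(186300000) = 82.7 dB SPL.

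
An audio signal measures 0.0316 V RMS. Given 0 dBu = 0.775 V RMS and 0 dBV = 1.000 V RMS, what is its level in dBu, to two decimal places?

dBu = 20·log₁₀(V / 0.775 V).
20·log₁₀(0.0316/0.775) = -27.79 dBu.

-27.79 dBu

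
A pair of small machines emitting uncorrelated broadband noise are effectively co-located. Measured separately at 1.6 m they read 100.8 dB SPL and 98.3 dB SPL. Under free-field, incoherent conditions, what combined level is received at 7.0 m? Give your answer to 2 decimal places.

Combined at 1.6 m: 10·log₁₀(10^(100.8/10)+10^(98.3/10)) = 102.738 dB SPL.
Then apply −20·log₁₀(7.0/1.6) = -12.820 dB → 89.92 dB SPL.

89.92 dB SPL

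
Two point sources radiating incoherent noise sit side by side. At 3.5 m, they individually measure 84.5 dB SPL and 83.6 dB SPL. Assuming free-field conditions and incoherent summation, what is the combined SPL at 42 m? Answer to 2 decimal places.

Combined at 3.5 m: 10·log₁₀(10^(84.5/10)+10^(83.6/10)) = 87.084 dB SPL.
Then apply −20·log₁₀(42/3.5) = -21.584 dB → 65.50 dB SPL.

65.50 dB SPL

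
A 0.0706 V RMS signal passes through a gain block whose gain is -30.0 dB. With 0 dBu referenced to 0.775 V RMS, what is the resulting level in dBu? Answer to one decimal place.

-50.8 dBu

Input level: 20·log₁₀(0.0706/0.775) = -20.81 dBu.
Output: -20.81 − 30.0 = -50.8 dBu.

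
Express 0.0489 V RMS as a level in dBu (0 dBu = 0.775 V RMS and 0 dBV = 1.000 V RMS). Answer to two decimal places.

-24.00 dBu

dBu = 20·log₁₀(V / 0.775 V).
20·log₁₀(0.0489/0.775) = -24.00 dBu.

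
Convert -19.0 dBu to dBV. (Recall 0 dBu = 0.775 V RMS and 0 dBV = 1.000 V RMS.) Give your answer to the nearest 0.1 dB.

-21.2 dBV

The offset between the scales is 20·log₁₀(0.775/1.000) = −2.214 dB.
So dBV = -19.0 − 2.214 = -21.2 dBV.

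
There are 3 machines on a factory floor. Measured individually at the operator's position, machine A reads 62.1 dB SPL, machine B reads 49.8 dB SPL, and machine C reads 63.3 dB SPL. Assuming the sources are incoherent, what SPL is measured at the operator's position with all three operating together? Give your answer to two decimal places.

Uncorrelated sources add in intensity (power), not in dB.
L_total = 10·log₁₀(10^(62.1/10) + 10^(49.8/10) + 10^(63.3/10)) = 10·log₁₀(3855000) = 65.86 dB SPL.

65.86 dB SPL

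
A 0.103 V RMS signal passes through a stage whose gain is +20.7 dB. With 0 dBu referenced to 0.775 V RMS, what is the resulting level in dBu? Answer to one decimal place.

Input level: 20·log₁₀(0.103/0.775) = -17.53 dBu.
Output: -17.53 + 20.7 = +3.2 dBu.

+3.2 dBu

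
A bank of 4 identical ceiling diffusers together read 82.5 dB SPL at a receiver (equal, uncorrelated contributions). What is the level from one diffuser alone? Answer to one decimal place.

76.5 dB SPL

4 equal incoherent sources add 10·log₁₀(4) = 6.02 dB over one source.
L_one = 82.5 − 6.02 = 76.5 dB SPL.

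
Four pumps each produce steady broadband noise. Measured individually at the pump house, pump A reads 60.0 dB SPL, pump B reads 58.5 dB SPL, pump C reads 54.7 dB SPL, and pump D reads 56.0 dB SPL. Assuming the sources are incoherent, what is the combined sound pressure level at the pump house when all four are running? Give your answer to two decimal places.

63.80 dB SPL

Uncorrelated sources add in intensity (power), not in dB.
L_total = 10·log₁₀(10^(60.0/10) + 10^(58.5/10) + 10^(54.7/10) + 10^(56.0/10)) = 10·log₁₀(2401000) = 63.80 dB SPL.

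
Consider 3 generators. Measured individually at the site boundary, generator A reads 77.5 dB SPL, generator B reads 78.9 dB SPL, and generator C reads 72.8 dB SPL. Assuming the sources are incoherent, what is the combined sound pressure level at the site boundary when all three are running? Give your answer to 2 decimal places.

81.84 dB SPL

Uncorrelated sources add in intensity (power), not in dB.
L_total = 10·log₁₀(10^(77.5/10) + 10^(78.9/10) + 10^(72.8/10)) = 10·log₁₀(152900000) = 81.84 dB SPL.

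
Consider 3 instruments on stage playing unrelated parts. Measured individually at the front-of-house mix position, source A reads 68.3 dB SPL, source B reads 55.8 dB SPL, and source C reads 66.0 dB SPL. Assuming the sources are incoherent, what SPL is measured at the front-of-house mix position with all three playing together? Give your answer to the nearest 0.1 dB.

70.5 dB SPL

Uncorrelated sources add in intensity (power), not in dB.
L_total = 10·log₁₀(10^(68.3/10) + 10^(55.8/10) + 10^(66.0/10)) = 10·log₁₀(11120000) = 70.5 dB SPL.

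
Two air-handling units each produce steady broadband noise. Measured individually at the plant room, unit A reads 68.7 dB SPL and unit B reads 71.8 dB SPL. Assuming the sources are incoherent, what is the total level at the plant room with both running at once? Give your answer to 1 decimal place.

Add the sources as powers (linear), then convert back to dB:
L_total = 10·log₁₀(10^(68.7/10) + 10^(71.8/10)) = 10·log₁₀(22550000) = 73.5 dB SPL.

73.5 dB SPL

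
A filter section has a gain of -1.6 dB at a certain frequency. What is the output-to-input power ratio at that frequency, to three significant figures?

0.692

Power ratio = 10^(dB/10).
10^(-1.6/10) = 10^(-0.1600) = 0.692.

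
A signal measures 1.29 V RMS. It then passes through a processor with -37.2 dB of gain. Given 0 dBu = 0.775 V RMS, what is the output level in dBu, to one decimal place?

Input level: 20·log₁₀(1.29/0.775) = 4.43 dBu.
Output: 4.43 − 37.2 = -32.8 dBu.

-32.8 dBu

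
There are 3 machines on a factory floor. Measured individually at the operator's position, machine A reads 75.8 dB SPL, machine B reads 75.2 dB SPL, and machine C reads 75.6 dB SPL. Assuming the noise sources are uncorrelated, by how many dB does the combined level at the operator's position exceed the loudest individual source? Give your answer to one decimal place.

4.5 dB

Add the sources as powers (linear), then convert back to dB:
L_total = 10·log₁₀(10^(75.8/10) + 10^(75.2/10) + 10^(75.6/10)) = 80.31 dB SPL.
Excess over the loudest (75.8 dB): 80.31 − 75.8 = 4.5 dB.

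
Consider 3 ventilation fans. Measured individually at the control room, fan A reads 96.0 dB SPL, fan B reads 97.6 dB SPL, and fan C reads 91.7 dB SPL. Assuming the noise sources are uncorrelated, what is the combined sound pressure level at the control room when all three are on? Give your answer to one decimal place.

100.5 dB SPL

Incoherent sources sum as intensities:
L_total = 10·log₁₀(10^(96.0/10) + 10^(97.6/10) + 10^(91.7/10)) = 10·log₁₀(11215000000) = 100.5 dB SPL.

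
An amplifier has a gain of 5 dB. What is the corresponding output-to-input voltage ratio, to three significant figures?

1.78

Voltage ratio = 10^(dB/20).
10^(5/20) = 10^(0.2500) = 1.78.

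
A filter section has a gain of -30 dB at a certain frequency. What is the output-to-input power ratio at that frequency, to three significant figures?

0.00100

Power ratio = 10^(dB/10).
10^(-30/10) = 10^(-3.000) = 0.00100.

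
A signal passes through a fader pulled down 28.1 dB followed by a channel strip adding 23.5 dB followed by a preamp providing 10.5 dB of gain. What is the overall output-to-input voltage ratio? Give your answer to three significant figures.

Net gain = (−28.1) + 23.5 + 10.5 = 5.9 dB.
Voltage ratio = 10^(5.9/20) = 1.97.

1.97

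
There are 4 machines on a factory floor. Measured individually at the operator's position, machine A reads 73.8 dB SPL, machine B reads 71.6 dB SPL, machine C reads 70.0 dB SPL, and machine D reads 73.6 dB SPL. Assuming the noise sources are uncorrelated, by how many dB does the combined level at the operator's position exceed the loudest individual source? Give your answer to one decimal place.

4.7 dB

Add the sources as powers (linear), then convert back to dB:
L_total = 10·log₁₀(10^(73.8/10) + 10^(71.6/10) + 10^(70.0/10) + 10^(73.6/10)) = 78.53 dB SPL.
Excess over the loudest (73.8 dB): 78.53 − 73.8 = 4.7 dB.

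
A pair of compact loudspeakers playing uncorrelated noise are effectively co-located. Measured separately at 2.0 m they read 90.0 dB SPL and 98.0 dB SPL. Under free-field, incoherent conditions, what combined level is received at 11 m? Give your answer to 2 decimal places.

83.83 dB SPL

Combined at 2.0 m: 10·log₁₀(10^(90.0/10)+10^(98.0/10)) = 98.639 dB SPL.
Then apply −20·log₁₀(11/2.0) = -14.807 dB → 83.83 dB SPL.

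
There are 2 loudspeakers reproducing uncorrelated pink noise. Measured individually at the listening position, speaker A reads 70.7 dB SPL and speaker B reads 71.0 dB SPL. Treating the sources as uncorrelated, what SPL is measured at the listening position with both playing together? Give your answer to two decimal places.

Add the sources as powers (linear), then convert back to dB:
L_total = 10·log₁₀(10^(70.7/10) + 10^(71.0/10)) = 10·log₁₀(24340000) = 73.86 dB SPL.

73.86 dB SPL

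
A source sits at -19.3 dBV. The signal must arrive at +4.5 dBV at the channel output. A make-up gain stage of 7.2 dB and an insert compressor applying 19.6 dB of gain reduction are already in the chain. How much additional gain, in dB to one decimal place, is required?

The required make-up gain is the shortfall in the dB sum.
G = +4.5 − (-19.3) − 7.2 + 19.6 = 36.2 dB.

36.2 dB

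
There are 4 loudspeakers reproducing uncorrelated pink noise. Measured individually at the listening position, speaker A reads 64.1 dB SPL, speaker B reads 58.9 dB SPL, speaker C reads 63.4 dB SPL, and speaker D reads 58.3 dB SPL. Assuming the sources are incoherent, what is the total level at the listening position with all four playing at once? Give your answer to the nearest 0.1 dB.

Uncorrelated sources add in intensity (power), not in dB.
L_total = 10·log₁₀(10^(64.1/10) + 10^(58.9/10) + 10^(63.4/10) + 10^(58.3/10)) = 10·log₁₀(6210000) = 67.9 dB SPL.

67.9 dB SPL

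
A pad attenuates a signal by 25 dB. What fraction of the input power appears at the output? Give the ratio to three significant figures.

0.00316

Power ratio = 10^(dB/10).
10^(-25/10) = 10^(-2.500) = 0.00316.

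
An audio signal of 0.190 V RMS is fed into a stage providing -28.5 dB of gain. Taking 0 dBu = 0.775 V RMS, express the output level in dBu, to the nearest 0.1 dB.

Input level: 20·log₁₀(0.190/0.775) = -12.21 dBu.
Output: -12.21 − 28.5 = -40.7 dBu.

-40.7 dBu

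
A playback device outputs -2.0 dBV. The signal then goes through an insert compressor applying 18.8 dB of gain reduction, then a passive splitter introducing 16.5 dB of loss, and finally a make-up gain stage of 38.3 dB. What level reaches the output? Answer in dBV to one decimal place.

+1.0 dBV

Gain stages sum in dB:
-2.0 − 18.8 − 16.5 + 38.3 = +1.0 dBV.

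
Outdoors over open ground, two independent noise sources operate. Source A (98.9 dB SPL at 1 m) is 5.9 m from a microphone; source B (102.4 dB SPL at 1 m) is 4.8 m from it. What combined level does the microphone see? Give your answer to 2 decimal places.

At the listener: L_A = 98.9 − 20·log₁₀(5.9) = 83.483 dB; L_B = 102.4 − 20·log₁₀(4.8) = 88.775 dB.
Combined: 10·log₁₀(10^(83.483/10)+10^(88.775/10)) = 89.90 dB SPL.

89.90 dB SPL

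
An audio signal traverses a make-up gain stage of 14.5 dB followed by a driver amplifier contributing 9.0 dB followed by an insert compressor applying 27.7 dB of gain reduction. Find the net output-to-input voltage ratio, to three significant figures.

Net gain = 14.5 + 9.0 + (−27.7) = -4.2 dB.
Voltage ratio = 10^(-4.2/20) = 0.617.

0.617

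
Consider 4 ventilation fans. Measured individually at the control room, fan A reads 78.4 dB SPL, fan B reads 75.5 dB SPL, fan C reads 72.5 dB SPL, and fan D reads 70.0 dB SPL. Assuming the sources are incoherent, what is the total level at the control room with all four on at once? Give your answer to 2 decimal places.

81.22 dB SPL

Incoherent sources sum as intensities:
L_total = 10·log₁₀(10^(78.4/10) + 10^(75.5/10) + 10^(72.5/10) + 10^(70.0/10)) = 10·log₁₀(132400000) = 81.22 dB SPL.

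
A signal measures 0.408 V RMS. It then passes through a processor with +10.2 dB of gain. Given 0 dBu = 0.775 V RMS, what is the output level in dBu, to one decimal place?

+4.6 dBu

Input level: 20·log₁₀(0.408/0.775) = -5.57 dBu.
Output: -5.57 + 10.2 = +4.6 dBu.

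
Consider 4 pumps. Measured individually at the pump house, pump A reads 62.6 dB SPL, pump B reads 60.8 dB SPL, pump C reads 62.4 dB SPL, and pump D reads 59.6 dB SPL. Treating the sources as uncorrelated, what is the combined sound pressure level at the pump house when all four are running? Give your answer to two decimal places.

Incoherent sources sum as intensities:
L_total = 10·log₁₀(10^(62.6/10) + 10^(60.8/10) + 10^(62.4/10) + 10^(59.6/10)) = 10·log₁₀(5672000) = 67.54 dB SPL.

67.54 dB SPL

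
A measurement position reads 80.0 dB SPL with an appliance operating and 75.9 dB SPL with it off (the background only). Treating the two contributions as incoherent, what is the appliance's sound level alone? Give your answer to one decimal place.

77.9 dB SPL

Remove the background by subtracting linear intensities:
L_src = 10·log₁₀(10^(80.0/10) − 10^(75.9/10)) = 10·log₁₀(61100000) = 77.9 dB SPL.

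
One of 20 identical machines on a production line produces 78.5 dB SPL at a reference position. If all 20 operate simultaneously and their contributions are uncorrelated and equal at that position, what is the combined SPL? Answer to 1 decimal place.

91.5 dB SPL

20 equal incoherent sources raise the level by 10·log₁₀(20) = 13.01 dB.
L_total = 78.5 + 13.01 = 91.5 dB SPL.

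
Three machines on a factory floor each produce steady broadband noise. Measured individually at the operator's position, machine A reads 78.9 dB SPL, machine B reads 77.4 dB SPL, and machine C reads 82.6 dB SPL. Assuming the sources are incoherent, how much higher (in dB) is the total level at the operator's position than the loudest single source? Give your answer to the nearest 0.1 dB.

2.4 dB

Incoherent sources sum as intensities:
L_total = 10·log₁₀(10^(78.9/10) + 10^(77.4/10) + 10^(82.6/10)) = 84.98 dB SPL.
Excess over the loudest (82.6 dB): 84.98 − 82.6 = 2.4 dB.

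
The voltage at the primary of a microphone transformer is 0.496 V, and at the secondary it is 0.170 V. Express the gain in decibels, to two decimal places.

Voltage is an amplitude quantity, so gain = 20·log₁₀(V_out/V_in).
20·log₁₀(0.170/0.496) = 20·log₁₀(0.3427) = -9.30 dB.

-9.30 dB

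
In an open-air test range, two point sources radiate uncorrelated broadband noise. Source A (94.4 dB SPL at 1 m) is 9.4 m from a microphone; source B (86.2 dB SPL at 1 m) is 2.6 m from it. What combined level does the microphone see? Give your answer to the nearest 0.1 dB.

79.7 dB SPL

At the listener: L_A = 94.4 − 20·log₁₀(9.4) = 74.94 dB; L_B = 86.2 − 20·log₁₀(2.6) = 77.90 dB.
Combined: 10·log₁₀(10^(74.94/10)+10^(77.90/10)) = 79.7 dB SPL.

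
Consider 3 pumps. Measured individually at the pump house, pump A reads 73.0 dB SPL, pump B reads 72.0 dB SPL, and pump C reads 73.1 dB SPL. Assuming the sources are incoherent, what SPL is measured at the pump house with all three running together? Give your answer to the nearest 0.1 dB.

77.5 dB SPL

Add the sources as powers (linear), then convert back to dB:
L_total = 10·log₁₀(10^(73.0/10) + 10^(72.0/10) + 10^(73.1/10)) = 10·log₁₀(56220000) = 77.5 dB SPL.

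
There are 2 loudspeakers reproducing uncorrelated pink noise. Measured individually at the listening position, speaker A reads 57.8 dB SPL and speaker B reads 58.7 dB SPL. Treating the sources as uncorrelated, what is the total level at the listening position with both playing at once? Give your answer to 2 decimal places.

Add the sources as powers (linear), then convert back to dB:
L_total = 10·log₁₀(10^(57.8/10) + 10^(58.7/10)) = 10·log₁₀(1344000) = 61.28 dB SPL.

61.28 dB SPL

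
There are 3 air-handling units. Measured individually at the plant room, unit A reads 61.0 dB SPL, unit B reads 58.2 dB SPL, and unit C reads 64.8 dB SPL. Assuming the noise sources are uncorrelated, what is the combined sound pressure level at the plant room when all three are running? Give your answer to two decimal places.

66.94 dB SPL

Add the sources as powers (linear), then convert back to dB:
L_total = 10·log₁₀(10^(61.0/10) + 10^(58.2/10) + 10^(64.8/10)) = 10·log₁₀(4940000) = 66.94 dB SPL.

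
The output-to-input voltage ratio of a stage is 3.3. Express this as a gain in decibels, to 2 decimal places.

10.37 dB

Voltage is an amplitude quantity, so gain = 20·log₁₀(V_out/V_in).
20·log₁₀(3.3) = 10.37 dB.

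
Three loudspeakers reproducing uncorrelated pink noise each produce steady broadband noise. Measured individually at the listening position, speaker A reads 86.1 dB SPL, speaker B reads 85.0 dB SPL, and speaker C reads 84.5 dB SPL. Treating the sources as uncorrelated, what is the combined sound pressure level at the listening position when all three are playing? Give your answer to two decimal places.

Incoherent sources sum as intensities:
L_total = 10·log₁₀(10^(86.1/10) + 10^(85.0/10) + 10^(84.5/10)) = 10·log₁₀(1005000000) = 90.02 dB SPL.

90.02 dB SPL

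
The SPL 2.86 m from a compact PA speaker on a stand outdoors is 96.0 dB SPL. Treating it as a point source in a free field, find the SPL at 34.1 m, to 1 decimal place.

74.5 dB SPL

Free-field point source: level drops by 20·log₁₀ of the distance ratio.
ΔL = −20·log₁₀(34.1/2.86) = -21.53 dB, so L₂ = 96.0 + (-21.53) = 74.5 dB SPL.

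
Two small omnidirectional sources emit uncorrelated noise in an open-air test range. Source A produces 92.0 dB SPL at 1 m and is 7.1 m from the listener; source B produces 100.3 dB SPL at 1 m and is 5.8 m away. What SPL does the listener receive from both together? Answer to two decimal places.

85.44 dB SPL

At the listener: L_A = 92.0 − 20·log₁₀(7.1) = 74.975 dB; L_B = 100.3 − 20·log₁₀(5.8) = 85.031 dB.
Combined: 10·log₁₀(10^(74.975/10)+10^(85.031/10)) = 85.44 dB SPL.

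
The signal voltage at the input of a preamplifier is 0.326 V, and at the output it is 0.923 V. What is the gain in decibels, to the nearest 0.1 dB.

Voltage is an amplitude quantity, so gain = 20·log₁₀(V_out/V_in).
20·log₁₀(0.923/0.326) = 20·log₁₀(2.831) = 9.0 dB.

9.0 dB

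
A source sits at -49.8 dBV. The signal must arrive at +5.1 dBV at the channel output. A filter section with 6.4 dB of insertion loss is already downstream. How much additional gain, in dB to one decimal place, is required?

The required make-up gain is the shortfall in the dB sum.
G = +5.1 − (-49.8) + 6.4 = 61.3 dB.

61.3 dB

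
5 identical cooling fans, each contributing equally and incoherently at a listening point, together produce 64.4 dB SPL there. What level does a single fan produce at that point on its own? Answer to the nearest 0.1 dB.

57.4 dB SPL

5 equal incoherent sources add 10·log₁₀(5) = 6.99 dB over one source.
L_one = 64.4 − 6.99 = 57.4 dB SPL.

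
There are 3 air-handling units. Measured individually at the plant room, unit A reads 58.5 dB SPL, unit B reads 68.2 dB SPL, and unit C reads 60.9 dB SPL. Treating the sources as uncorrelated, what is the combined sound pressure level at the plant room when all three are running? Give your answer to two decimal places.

Uncorrelated sources add in intensity (power), not in dB.
L_total = 10·log₁₀(10^(58.5/10) + 10^(68.2/10) + 10^(60.9/10)) = 10·log₁₀(8545000) = 69.32 dB SPL.

69.32 dB SPL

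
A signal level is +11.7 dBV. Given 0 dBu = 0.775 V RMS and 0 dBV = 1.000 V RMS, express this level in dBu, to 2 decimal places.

+13.91 dBu

The offset between the scales is 20·log₁₀(0.775/1.000) = −2.214 dB.
So dBu = +11.7 + 2.214 = +13.91 dBu.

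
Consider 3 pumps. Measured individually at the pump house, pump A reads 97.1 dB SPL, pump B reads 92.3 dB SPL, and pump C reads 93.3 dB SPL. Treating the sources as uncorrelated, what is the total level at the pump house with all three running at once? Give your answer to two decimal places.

99.53 dB SPL

Incoherent sources sum as intensities:
L_total = 10·log₁₀(10^(97.1/10) + 10^(92.3/10) + 10^(93.3/10)) = 10·log₁₀(8965000000) = 99.53 dB SPL.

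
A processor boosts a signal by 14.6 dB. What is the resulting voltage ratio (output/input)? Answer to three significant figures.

5.37

Voltage ratio = 10^(dB/20).
10^(14.6/20) = 10^(0.7300) = 5.37.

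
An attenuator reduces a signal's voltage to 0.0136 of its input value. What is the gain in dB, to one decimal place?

For a voltage ratio, dB = 20·log₁₀(V₂/V₁).
20·log₁₀(0.0136) = -37.3 dB.

-37.3 dB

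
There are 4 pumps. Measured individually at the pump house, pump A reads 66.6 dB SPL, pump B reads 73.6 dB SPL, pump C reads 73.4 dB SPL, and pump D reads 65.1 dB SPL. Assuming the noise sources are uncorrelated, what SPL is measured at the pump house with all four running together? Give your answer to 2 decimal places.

77.21 dB SPL

Add the sources as powers (linear), then convert back to dB:
L_total = 10·log₁₀(10^(66.6/10) + 10^(73.6/10) + 10^(73.4/10) + 10^(65.1/10)) = 10·log₁₀(52590000) = 77.21 dB SPL.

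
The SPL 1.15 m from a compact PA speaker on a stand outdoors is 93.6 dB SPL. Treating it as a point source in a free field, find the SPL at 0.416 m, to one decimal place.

102.4 dB SPL

Inverse-square spreading gives ΔL = −20·log₁₀(d₂/d₁).
ΔL = −20·log₁₀(0.416/1.15) = 8.83 dB, so L₂ = 93.6 + (8.83) = 102.4 dB SPL.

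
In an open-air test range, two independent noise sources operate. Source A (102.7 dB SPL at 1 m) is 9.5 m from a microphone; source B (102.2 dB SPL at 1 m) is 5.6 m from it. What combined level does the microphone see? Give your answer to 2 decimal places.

At the listener: L_A = 102.7 − 20·log₁₀(9.5) = 83.146 dB; L_B = 102.2 − 20·log₁₀(5.6) = 87.236 dB.
Combined: 10·log₁₀(10^(83.146/10)+10^(87.236/10)) = 88.67 dB SPL.

88.67 dB SPL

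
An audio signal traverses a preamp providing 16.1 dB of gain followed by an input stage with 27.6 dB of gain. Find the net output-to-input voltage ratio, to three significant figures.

Net gain = 16.1 + 27.6 = 43.7 dB.
Voltage ratio = 10^(43.7/20) = 153.

153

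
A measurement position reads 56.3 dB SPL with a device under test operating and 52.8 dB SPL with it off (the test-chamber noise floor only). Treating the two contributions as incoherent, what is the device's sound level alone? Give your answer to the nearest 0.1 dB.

53.7 dB SPL

Background correction is a power subtraction:
L_src = 10·log₁₀(10^(56.3/10) − 10^(52.8/10)) = 10·log₁₀(236000) = 53.7 dB SPL.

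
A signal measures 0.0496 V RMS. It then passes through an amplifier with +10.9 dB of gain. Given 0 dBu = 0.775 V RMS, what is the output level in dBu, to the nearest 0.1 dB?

Input level: 20·log₁₀(0.0496/0.775) = -23.88 dBu.
Output: -23.88 + 10.9 = -13.0 dBu.

-13.0 dBu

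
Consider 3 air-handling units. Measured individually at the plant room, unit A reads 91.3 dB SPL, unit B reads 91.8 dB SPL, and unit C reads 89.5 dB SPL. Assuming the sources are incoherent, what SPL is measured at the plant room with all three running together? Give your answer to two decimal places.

95.74 dB SPL

Uncorrelated sources add in intensity (power), not in dB.
L_total = 10·log₁₀(10^(91.3/10) + 10^(91.8/10) + 10^(89.5/10)) = 10·log₁₀(3754000000) = 95.74 dB SPL.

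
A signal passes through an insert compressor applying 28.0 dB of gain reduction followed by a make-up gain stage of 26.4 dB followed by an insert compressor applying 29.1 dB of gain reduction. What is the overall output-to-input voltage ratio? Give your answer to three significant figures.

0.0292

Net gain = (−28.0) + 26.4 + (−29.1) = -30.7 dB.
Voltage ratio = 10^(-30.7/20) = 0.0292.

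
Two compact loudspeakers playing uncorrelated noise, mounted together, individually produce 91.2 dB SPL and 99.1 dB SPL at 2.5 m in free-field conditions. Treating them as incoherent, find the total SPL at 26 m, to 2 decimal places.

79.41 dB SPL

Combined at 2.5 m: 10·log₁₀(10^(91.2/10)+10^(99.1/10)) = 99.753 dB SPL.
Then apply −20·log₁₀(26/2.5) = -20.341 dB → 79.41 dB SPL.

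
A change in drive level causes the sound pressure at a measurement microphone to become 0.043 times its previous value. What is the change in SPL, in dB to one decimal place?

Sound pressure is an amplitude quantity: ΔL = 20·log₁₀(p₂/p₁).
20·log₁₀(0.043) = -27.3 dB.

-27.3 dB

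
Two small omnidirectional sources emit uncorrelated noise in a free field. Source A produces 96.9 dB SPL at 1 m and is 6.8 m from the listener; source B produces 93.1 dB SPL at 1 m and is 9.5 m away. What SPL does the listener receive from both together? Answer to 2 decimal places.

At the listener: L_A = 96.9 − 20·log₁₀(6.8) = 80.250 dB; L_B = 93.1 − 20·log₁₀(9.5) = 73.546 dB.
Combined: 10·log₁₀(10^(80.250/10)+10^(73.546/10)) = 81.09 dB SPL.

81.09 dB SPL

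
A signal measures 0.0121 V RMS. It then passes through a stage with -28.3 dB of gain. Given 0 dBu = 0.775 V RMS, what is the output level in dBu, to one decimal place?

Input level: 20·log₁₀(0.0121/0.775) = -36.13 dBu.
Output: -36.13 − 28.3 = -64.4 dBu.

-64.4 dBu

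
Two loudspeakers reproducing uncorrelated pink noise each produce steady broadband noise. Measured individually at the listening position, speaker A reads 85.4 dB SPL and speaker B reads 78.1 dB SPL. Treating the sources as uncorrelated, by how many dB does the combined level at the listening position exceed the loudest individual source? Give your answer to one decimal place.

0.7 dB

Add the sources as powers (linear), then convert back to dB:
L_total = 10·log₁₀(10^(85.4/10) + 10^(78.1/10)) = 86.14 dB SPL.
Excess over the loudest (85.4 dB): 86.14 − 85.4 = 0.7 dB.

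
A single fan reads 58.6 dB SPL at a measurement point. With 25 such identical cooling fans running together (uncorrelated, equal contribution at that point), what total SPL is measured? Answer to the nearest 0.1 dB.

72.6 dB SPL

25 equal incoherent sources raise the level by 10·log₁₀(25) = 13.98 dB.
L_total = 58.6 + 13.98 = 72.6 dB SPL.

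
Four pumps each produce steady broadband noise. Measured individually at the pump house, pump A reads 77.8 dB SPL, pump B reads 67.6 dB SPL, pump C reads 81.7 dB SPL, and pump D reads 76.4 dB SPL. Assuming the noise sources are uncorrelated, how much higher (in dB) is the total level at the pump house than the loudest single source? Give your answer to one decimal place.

Uncorrelated sources add in intensity (power), not in dB.
L_total = 10·log₁₀(10^(77.8/10) + 10^(67.6/10) + 10^(81.7/10) + 10^(76.4/10)) = 84.11 dB SPL.
Excess over the loudest (81.7 dB): 84.11 − 81.7 = 2.4 dB.

2.4 dB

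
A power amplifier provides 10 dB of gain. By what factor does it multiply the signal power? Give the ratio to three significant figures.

10.0

Power ratio = 10^(dB/10).
10^(10/10) = 10^(1.000) = 10.0.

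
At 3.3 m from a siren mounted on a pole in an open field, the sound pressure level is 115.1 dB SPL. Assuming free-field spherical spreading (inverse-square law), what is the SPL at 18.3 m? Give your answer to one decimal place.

Inverse-square spreading gives ΔL = −20·log₁₀(d₂/d₁).
ΔL = −20·log₁₀(18.3/3.3) = -14.88 dB, so L₂ = 115.1 + (-14.88) = 100.2 dB SPL.

100.2 dB SPL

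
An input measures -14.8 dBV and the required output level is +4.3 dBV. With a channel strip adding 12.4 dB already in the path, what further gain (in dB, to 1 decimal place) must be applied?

The required make-up gain is the shortfall in the dB sum.
G = +4.3 − (-14.8) − 12.4 = 6.7 dB.

6.7 dB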